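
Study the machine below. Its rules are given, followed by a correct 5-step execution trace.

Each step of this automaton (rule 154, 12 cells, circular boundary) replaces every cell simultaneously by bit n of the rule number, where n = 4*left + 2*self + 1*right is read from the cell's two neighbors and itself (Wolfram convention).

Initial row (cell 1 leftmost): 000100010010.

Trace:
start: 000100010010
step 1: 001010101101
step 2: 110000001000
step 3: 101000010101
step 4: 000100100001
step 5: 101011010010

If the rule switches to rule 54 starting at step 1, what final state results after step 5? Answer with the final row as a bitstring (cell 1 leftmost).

(re-executing steps 1..5 under rule 54; state before step 1: 000100010010)
step 1: 001110111111
step 2: 110001000000
step 3: 001011100001
step 4: 111100010011
step 5: 000010111100

000010111100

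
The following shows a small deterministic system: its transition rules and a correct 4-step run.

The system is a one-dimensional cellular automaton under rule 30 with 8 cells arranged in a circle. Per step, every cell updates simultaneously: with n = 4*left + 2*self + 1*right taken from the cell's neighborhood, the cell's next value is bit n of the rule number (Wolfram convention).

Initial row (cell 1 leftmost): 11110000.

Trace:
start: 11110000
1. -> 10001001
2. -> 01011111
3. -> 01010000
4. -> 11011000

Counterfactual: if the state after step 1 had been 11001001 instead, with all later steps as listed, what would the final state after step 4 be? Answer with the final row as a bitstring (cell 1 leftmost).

10010001

state after step 1 := 11001001
2. -> 00111111
3. -> 11100000
4. -> 10010001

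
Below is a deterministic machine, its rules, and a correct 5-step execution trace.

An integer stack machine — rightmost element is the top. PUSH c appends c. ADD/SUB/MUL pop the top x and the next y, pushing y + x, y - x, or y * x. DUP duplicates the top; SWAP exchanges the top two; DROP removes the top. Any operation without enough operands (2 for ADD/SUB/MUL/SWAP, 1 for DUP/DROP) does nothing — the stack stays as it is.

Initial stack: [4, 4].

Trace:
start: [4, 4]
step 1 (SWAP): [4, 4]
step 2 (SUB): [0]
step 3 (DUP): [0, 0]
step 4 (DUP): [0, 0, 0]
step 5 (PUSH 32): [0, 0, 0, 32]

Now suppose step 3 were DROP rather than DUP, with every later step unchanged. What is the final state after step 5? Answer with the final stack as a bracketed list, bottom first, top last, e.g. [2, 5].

[32]

(re-executing from step 3 with the substitution; state before step 3: [0])
step 3 (DROP): []
step 4 (DUP): []
step 5 (PUSH 32): [32]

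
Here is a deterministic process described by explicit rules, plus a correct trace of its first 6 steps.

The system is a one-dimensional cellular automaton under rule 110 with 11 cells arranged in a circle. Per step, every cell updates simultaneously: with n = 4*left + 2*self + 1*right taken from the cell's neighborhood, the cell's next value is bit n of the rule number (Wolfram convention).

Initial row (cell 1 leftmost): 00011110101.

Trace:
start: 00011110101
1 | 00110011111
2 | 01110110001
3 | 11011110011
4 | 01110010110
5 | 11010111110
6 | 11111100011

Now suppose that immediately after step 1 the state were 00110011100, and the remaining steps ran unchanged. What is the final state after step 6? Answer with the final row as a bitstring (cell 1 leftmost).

00110011001

state after step 1 := 00110011100
2 | 01110110100
3 | 11011111100
4 | 11110000101
5 | 00010001111
6 | 00110011001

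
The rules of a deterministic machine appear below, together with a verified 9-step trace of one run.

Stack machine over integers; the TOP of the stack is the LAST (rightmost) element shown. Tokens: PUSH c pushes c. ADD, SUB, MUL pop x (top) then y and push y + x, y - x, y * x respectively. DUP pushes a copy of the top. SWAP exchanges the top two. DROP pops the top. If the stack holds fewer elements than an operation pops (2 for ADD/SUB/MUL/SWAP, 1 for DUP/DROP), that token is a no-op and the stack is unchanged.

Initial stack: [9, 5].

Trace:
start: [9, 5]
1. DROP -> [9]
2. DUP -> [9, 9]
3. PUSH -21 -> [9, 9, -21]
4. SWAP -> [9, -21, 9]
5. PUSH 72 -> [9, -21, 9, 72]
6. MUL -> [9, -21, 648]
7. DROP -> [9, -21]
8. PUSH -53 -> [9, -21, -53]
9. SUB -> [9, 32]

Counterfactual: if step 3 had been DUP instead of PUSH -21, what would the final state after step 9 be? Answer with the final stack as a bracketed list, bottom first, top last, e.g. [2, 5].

(re-executing from step 3 with the substitution; state before step 3: [9, 9])
3. DUP -> [9, 9, 9]
4. SWAP -> [9, 9, 9]
5. PUSH 72 -> [9, 9, 9, 72]
6. MUL -> [9, 9, 648]
7. DROP -> [9, 9]
8. PUSH -53 -> [9, 9, -53]
9. SUB -> [9, 62]

[9, 62]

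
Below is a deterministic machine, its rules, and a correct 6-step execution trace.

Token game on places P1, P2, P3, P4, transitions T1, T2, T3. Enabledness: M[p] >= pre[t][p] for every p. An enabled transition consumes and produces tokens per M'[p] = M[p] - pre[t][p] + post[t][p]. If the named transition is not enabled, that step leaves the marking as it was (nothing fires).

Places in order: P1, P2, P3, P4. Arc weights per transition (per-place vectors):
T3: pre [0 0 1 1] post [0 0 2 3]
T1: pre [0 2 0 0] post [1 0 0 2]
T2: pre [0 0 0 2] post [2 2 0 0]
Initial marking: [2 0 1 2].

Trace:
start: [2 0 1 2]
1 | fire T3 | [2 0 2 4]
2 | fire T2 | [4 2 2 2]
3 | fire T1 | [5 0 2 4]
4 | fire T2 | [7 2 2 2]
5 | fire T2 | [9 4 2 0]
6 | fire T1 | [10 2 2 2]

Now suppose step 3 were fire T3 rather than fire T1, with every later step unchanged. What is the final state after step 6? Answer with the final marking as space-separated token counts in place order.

9 4 3 2

(re-executing from step 3 with the substitution; state before step 3: [4 2 2 2])
3 | fire T3 | [4 2 3 4]
4 | fire T2 | [6 4 3 2]
5 | fire T2 | [8 6 3 0]
6 | fire T1 | [9 4 3 2]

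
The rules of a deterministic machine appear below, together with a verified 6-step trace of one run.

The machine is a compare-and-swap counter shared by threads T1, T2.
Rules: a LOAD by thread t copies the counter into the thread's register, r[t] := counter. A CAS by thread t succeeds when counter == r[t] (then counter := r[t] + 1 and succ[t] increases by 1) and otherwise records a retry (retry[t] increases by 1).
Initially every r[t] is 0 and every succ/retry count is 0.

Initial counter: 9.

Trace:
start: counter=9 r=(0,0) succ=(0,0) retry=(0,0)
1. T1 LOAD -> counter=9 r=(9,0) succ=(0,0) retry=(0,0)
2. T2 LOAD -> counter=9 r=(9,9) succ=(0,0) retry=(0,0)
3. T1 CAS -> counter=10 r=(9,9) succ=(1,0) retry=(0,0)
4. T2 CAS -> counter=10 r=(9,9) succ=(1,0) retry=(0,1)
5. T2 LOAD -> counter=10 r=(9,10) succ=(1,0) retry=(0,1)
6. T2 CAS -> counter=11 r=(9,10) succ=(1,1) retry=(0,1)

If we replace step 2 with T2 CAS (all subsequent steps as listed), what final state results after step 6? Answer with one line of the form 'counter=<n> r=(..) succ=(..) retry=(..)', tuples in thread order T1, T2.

(re-executing from step 2 with the substitution; state before step 2: counter=9 r=(9,0) succ=(0,0) retry=(0,0))
2. T2 CAS -> counter=9 r=(9,0) succ=(0,0) retry=(0,1)
3. T1 CAS -> counter=10 r=(9,0) succ=(1,0) retry=(0,1)
4. T2 CAS -> counter=10 r=(9,0) succ=(1,0) retry=(0,2)
5. T2 LOAD -> counter=10 r=(9,10) succ=(1,0) retry=(0,2)
6. T2 CAS -> counter=11 r=(9,10) succ=(1,1) retry=(0,2)

counter=11 r=(9,10) succ=(1,1) retry=(0,2)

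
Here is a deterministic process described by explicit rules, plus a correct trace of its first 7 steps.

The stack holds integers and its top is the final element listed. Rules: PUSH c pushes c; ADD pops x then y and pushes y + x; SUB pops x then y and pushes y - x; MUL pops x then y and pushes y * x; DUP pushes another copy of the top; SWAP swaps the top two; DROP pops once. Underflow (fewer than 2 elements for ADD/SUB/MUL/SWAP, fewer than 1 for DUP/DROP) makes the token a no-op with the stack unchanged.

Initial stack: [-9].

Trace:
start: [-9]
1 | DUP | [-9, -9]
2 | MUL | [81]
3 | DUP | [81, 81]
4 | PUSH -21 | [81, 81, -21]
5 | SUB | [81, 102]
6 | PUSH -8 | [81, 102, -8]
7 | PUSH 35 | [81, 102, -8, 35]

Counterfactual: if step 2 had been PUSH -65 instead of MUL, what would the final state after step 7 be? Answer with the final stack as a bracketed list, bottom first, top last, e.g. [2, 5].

(re-executing from step 2 with the substitution; state before step 2: [-9, -9])
2 | PUSH -65 | [-9, -9, -65]
3 | DUP | [-9, -9, -65, -65]
4 | PUSH -21 | [-9, -9, -65, -65, -21]
5 | SUB | [-9, -9, -65, -44]
6 | PUSH -8 | [-9, -9, -65, -44, -8]
7 | PUSH 35 | [-9, -9, -65, -44, -8, 35]

[-9, -9, -65, -44, -8, 35]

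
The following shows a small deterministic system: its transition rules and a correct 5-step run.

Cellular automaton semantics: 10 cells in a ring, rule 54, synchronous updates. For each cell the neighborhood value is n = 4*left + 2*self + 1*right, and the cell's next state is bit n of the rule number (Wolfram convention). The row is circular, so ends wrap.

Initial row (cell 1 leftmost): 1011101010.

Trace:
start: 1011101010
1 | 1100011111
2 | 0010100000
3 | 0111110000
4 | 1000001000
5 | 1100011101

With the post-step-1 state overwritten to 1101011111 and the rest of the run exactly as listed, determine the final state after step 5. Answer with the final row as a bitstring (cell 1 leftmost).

state after step 1 := 1101011111
2 | 0011100000
3 | 0100010000
4 | 1110111000
5 | 0001000101

0001000101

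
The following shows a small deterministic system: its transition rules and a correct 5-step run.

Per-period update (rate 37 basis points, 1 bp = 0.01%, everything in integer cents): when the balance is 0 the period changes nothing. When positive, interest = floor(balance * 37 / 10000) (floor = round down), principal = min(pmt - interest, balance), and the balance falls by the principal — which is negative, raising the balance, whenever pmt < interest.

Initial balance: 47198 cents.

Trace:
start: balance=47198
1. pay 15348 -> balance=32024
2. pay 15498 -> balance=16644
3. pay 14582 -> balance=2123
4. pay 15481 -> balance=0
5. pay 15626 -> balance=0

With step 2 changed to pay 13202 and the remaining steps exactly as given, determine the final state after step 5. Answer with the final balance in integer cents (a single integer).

0

(re-executing from step 2 with the substitution; state before step 2: balance=32024)
2. pay 13202 -> balance=18940
3. pay 14582 -> balance=4428
4. pay 15481 -> balance=0
5. pay 15626 -> balance=0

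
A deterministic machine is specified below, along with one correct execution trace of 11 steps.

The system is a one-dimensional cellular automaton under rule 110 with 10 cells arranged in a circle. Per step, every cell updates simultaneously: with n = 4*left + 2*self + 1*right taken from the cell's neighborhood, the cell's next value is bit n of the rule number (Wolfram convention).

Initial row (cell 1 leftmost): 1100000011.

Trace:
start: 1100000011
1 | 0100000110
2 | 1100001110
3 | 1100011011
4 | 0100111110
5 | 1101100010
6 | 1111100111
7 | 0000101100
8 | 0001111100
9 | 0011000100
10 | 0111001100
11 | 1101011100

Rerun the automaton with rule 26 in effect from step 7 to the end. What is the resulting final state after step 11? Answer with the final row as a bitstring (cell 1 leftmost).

(re-executing steps 7..11 under rule 26; state before step 7: 1111100111)
7 | 0000011100
8 | 0000110010
9 | 0001101101
10 | 1011001000
11 | 0010110101

0010110101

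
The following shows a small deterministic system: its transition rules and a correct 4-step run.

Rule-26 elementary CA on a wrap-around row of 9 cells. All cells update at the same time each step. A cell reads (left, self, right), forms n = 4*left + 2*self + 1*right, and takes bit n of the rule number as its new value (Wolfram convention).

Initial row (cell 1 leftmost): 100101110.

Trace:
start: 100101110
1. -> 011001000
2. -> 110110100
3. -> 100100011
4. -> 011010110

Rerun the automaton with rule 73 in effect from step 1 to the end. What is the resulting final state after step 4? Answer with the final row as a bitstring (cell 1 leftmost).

000001010

(re-executing steps 1..4 under rule 73; state before step 1: 100101110)
1. -> 000001010
2. -> 111100000
3. -> 100101110
4. -> 000001010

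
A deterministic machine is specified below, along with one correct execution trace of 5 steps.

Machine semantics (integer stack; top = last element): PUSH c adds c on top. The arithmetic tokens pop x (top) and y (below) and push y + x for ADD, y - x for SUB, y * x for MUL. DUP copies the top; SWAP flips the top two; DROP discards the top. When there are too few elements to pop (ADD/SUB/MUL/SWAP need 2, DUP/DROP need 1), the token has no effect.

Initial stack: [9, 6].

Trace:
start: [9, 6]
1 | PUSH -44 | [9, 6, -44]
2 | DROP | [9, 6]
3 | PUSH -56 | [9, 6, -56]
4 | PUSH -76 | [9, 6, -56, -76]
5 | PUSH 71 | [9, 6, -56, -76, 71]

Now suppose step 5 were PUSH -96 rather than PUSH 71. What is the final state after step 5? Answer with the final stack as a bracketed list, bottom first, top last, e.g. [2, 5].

(re-executing from step 5 with the substitution; state before step 5: [9, 6, -56, -76])
5 | PUSH -96 | [9, 6, -56, -76, -96]

[9, 6, -56, -76, -96]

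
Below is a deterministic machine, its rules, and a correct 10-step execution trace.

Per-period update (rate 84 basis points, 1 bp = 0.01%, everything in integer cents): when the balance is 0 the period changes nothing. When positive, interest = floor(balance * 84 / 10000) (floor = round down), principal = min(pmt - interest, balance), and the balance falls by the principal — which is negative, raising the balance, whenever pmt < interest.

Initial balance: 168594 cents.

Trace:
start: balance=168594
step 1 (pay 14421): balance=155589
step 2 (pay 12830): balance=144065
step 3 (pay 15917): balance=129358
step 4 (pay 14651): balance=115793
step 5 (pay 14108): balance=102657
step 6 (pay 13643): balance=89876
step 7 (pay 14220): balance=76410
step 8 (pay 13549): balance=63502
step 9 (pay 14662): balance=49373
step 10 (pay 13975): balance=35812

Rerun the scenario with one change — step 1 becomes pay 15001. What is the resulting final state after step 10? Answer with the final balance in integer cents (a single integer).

35188

(re-executing from step 1 with the substitution; state before step 1: balance=168594)
step 1 (pay 15001): balance=155009
step 2 (pay 12830): balance=143481
step 3 (pay 15917): balance=128769
step 4 (pay 14651): balance=115199
step 5 (pay 14108): balance=102058
step 6 (pay 13643): balance=89272
step 7 (pay 14220): balance=75801
step 8 (pay 13549): balance=62888
step 9 (pay 14662): balance=48754
step 10 (pay 13975): balance=35188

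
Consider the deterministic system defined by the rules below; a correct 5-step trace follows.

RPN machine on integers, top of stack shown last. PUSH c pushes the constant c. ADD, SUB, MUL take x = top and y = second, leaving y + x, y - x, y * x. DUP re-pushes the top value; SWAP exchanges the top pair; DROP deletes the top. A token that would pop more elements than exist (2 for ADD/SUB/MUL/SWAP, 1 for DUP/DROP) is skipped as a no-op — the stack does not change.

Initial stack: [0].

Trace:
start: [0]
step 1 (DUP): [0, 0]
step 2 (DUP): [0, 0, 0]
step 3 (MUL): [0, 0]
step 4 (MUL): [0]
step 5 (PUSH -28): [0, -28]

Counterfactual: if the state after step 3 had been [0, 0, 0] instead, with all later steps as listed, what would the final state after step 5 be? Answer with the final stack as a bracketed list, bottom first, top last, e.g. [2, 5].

state after step 3 := [0, 0, 0]
step 4 (MUL): [0, 0]
step 5 (PUSH -28): [0, 0, -28]

[0, 0, -28]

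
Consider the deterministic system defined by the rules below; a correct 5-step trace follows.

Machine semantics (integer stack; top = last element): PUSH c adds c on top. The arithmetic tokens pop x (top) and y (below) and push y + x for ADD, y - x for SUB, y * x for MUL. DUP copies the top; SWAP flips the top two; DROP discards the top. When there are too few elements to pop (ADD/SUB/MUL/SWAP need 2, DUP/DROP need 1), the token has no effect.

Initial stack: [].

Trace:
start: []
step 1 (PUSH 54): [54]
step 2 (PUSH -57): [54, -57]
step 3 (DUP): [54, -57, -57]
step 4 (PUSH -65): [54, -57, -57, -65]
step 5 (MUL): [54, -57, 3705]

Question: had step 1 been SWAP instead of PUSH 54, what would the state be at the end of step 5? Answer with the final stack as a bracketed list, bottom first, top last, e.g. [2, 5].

[-57, 3705]

(re-executing from step 1 with the substitution; state before step 1: [])
step 1 (SWAP): []
step 2 (PUSH -57): [-57]
step 3 (DUP): [-57, -57]
step 4 (PUSH -65): [-57, -57, -65]
step 5 (MUL): [-57, 3705]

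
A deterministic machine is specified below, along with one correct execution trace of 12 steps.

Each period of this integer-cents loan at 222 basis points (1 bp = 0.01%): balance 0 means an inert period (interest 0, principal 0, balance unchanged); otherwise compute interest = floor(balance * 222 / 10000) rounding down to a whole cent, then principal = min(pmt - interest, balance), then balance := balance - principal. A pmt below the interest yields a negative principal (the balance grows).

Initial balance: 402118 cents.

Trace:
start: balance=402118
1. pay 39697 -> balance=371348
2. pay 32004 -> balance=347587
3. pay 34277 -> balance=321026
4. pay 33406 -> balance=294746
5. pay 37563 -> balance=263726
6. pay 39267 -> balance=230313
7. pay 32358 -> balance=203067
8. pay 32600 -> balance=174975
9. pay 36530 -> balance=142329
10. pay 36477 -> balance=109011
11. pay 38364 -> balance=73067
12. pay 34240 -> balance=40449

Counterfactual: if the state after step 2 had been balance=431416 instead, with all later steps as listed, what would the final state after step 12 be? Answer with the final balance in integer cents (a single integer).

144861

state after step 2 := balance=431416
3. pay 34277 -> balance=406716
4. pay 33406 -> balance=382339
5. pay 37563 -> balance=353263
6. pay 39267 -> balance=321838
7. pay 32358 -> balance=296624
8. pay 32600 -> balance=270609
9. pay 36530 -> balance=240086
10. pay 36477 -> balance=208938
11. pay 38364 -> balance=175212
12. pay 34240 -> balance=144861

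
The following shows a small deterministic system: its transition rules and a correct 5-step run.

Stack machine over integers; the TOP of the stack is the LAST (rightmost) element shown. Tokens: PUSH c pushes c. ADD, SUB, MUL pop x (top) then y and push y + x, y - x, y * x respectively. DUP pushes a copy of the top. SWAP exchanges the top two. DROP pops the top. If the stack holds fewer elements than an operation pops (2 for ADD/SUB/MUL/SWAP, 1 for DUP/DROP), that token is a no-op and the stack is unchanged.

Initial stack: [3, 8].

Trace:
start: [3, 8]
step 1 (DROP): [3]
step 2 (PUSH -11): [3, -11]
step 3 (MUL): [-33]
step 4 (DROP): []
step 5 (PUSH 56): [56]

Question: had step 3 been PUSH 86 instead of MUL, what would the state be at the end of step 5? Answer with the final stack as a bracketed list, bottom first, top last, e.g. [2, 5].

[3, -11, 56]

(re-executing from step 3 with the substitution; state before step 3: [3, -11])
step 3 (PUSH 86): [3, -11, 86]
step 4 (DROP): [3, -11]
step 5 (PUSH 56): [3, -11, 56]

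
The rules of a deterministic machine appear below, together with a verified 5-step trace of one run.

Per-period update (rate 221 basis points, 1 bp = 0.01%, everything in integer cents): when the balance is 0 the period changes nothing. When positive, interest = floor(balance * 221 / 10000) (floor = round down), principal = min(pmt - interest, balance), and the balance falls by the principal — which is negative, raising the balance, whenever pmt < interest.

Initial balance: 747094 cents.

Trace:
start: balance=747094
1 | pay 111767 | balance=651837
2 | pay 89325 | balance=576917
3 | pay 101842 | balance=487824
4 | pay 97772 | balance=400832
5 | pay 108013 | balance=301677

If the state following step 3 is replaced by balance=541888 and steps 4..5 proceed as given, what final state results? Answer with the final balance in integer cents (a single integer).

358157

state after step 3 := balance=541888
4 | pay 97772 | balance=456091
5 | pay 108013 | balance=358157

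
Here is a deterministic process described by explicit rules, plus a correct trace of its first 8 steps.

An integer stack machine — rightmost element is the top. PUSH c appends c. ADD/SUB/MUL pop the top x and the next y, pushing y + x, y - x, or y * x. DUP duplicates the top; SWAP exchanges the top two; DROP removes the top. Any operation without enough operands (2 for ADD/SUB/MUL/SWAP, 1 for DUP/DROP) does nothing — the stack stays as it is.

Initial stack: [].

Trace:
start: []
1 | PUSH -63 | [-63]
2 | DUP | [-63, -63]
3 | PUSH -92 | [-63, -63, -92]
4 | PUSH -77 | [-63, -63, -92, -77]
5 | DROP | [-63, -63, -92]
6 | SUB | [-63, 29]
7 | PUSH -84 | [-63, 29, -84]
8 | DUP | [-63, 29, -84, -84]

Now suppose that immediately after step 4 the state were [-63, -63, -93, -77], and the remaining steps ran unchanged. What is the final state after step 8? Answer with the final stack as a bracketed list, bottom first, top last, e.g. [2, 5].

[-63, 30, -84, -84]

state after step 4 := [-63, -63, -93, -77]
5 | DROP | [-63, -63, -93]
6 | SUB | [-63, 30]
7 | PUSH -84 | [-63, 30, -84]
8 | DUP | [-63, 30, -84, -84]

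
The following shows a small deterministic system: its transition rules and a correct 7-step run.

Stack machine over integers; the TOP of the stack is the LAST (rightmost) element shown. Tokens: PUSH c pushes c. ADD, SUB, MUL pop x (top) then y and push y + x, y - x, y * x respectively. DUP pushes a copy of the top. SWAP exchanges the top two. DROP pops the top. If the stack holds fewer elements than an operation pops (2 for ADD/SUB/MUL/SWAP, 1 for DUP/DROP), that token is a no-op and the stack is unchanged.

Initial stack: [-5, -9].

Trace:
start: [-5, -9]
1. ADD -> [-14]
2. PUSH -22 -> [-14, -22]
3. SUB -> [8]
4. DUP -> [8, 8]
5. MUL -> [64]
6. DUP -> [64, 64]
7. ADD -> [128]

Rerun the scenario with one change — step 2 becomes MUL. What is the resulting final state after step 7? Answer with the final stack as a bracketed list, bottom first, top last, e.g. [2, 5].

[392]

(re-executing from step 2 with the substitution; state before step 2: [-14])
2. MUL -> [-14]
3. SUB -> [-14]
4. DUP -> [-14, -14]
5. MUL -> [196]
6. DUP -> [196, 196]
7. ADD -> [392]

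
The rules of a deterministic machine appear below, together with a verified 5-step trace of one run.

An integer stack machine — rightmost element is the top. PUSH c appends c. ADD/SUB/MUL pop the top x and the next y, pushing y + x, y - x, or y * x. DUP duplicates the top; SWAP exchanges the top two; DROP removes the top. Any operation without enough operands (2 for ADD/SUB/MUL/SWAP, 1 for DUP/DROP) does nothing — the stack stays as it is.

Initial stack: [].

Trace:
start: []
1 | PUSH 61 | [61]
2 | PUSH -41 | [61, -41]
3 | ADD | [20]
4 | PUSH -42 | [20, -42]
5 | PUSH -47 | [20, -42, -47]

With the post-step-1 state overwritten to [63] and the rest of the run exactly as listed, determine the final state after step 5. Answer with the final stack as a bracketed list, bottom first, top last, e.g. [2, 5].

[22, -42, -47]

state after step 1 := [63]
2 | PUSH -41 | [63, -41]
3 | ADD | [22]
4 | PUSH -42 | [22, -42]
5 | PUSH -47 | [22, -42, -47]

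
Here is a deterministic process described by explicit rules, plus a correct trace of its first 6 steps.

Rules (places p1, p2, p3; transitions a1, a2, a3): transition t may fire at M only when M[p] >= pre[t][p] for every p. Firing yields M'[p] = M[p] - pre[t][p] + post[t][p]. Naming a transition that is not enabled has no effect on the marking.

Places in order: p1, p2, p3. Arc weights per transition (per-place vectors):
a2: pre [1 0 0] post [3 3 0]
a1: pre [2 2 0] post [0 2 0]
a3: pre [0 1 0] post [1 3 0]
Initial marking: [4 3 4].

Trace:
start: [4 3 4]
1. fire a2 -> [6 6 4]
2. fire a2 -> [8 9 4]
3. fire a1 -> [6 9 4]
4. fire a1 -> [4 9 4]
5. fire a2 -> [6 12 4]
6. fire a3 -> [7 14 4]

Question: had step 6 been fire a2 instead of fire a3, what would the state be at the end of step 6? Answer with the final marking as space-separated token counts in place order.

8 15 4

(re-executing from step 6 with the substitution; state before step 6: [6 12 4])
6. fire a2 -> [8 15 4]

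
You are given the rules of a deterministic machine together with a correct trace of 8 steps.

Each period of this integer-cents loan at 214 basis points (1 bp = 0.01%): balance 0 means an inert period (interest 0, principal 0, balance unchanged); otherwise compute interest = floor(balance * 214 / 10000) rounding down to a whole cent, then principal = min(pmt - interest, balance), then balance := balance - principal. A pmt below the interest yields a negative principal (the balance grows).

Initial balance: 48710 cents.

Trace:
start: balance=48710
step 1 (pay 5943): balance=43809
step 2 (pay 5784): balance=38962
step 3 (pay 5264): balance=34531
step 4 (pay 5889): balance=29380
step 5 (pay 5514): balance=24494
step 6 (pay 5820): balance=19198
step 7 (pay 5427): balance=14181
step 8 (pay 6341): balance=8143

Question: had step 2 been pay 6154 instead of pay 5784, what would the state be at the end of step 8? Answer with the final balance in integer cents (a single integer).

(re-executing from step 2 with the substitution; state before step 2: balance=43809)
step 2 (pay 6154): balance=38592
step 3 (pay 5264): balance=34153
step 4 (pay 5889): balance=28994
step 5 (pay 5514): balance=24100
step 6 (pay 5820): balance=18795
step 7 (pay 5427): balance=13770
step 8 (pay 6341): balance=7723

7723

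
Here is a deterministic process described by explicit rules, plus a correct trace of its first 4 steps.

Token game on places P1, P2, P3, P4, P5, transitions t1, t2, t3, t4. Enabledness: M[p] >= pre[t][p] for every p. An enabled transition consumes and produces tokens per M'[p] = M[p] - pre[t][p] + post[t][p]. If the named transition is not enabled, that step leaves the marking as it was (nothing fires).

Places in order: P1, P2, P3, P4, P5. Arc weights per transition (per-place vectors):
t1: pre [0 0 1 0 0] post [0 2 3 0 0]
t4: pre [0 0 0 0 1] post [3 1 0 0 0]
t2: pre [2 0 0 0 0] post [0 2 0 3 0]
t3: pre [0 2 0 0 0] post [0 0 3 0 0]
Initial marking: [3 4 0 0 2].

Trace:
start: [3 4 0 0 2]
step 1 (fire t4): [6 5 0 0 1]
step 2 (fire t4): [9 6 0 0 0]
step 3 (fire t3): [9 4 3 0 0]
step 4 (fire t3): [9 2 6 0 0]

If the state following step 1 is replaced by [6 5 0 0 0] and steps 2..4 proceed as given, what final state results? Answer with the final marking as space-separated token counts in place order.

state after step 1 := [6 5 0 0 0]
step 2 (fire t4): [6 5 0 0 0]
step 3 (fire t3): [6 3 3 0 0]
step 4 (fire t3): [6 1 6 0 0]

6 1 6 0 0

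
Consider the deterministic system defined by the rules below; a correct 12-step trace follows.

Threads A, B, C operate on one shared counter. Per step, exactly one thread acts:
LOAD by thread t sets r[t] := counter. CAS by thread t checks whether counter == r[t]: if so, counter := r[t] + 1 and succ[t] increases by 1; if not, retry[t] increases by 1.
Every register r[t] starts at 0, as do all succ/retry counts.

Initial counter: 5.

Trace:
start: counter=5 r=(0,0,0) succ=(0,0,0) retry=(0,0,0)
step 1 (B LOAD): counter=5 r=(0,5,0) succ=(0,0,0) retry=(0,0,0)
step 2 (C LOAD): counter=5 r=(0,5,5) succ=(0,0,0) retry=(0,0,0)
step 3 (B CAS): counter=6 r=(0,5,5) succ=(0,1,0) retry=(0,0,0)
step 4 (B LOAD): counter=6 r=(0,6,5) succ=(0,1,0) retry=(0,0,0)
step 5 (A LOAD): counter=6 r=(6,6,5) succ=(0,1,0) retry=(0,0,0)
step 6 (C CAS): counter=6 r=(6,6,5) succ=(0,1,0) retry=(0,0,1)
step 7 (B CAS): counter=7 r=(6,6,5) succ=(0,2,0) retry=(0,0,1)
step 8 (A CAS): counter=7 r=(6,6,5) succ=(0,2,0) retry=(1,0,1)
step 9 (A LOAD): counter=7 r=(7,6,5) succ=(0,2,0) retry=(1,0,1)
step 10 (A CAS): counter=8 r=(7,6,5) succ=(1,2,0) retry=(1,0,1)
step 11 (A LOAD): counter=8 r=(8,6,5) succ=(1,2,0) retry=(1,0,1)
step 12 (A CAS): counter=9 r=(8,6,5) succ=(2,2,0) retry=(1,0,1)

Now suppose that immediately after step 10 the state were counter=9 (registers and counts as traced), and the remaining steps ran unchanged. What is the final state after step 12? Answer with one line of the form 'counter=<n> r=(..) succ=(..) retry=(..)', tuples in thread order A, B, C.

state after step 10 := counter=9 r=(7,6,5) succ=(1,2,0) retry=(1,0,1)
step 11 (A LOAD): counter=9 r=(9,6,5) succ=(1,2,0) retry=(1,0,1)
step 12 (A CAS): counter=10 r=(9,6,5) succ=(2,2,0) retry=(1,0,1)

counter=10 r=(9,6,5) succ=(2,2,0) retry=(1,0,1)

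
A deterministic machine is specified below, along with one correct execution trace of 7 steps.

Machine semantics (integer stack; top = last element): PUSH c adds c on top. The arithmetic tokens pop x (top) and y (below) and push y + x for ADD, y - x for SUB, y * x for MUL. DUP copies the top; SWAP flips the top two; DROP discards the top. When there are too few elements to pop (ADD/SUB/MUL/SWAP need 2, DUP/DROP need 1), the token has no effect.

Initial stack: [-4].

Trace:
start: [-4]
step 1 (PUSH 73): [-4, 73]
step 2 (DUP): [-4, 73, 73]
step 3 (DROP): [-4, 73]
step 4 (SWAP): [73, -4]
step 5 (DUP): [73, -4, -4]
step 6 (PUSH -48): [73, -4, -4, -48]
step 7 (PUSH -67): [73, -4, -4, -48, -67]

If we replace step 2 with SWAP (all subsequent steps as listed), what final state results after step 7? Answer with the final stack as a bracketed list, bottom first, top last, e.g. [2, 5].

(re-executing from step 2 with the substitution; state before step 2: [-4, 73])
step 2 (SWAP): [73, -4]
step 3 (DROP): [73]
step 4 (SWAP): [73]
step 5 (DUP): [73, 73]
step 6 (PUSH -48): [73, 73, -48]
step 7 (PUSH -67): [73, 73, -48, -67]

[73, 73, -48, -67]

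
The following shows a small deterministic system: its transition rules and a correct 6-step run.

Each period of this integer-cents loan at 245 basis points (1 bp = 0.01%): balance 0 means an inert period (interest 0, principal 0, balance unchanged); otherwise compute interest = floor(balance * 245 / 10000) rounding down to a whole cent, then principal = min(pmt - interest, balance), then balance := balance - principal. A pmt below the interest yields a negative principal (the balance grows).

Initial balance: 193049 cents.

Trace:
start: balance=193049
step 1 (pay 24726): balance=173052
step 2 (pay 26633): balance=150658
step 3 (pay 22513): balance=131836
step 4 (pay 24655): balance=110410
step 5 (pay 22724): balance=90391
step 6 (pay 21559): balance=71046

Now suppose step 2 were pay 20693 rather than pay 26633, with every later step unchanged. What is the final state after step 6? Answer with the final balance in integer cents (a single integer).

77590

(re-executing from step 2 with the substitution; state before step 2: balance=173052)
step 2 (pay 20693): balance=156598
step 3 (pay 22513): balance=137921
step 4 (pay 24655): balance=116645
step 5 (pay 22724): balance=96778
step 6 (pay 21559): balance=77590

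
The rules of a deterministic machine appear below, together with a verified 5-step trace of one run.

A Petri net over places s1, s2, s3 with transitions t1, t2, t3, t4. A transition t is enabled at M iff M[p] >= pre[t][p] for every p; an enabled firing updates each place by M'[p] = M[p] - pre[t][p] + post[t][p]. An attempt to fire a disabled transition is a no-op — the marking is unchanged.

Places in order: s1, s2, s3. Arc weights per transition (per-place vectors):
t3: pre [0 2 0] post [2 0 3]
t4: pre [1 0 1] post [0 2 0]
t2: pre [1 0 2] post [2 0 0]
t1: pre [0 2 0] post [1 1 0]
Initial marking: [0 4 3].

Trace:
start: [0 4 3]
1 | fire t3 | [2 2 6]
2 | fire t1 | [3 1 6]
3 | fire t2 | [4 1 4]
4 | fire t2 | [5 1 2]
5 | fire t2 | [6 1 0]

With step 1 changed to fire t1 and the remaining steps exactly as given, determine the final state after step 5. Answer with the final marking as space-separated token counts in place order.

3 2 1

(re-executing from step 1 with the substitution; state before step 1: [0 4 3])
1 | fire t1 | [1 3 3]
2 | fire t1 | [2 2 3]
3 | fire t2 | [3 2 1]
4 | fire t2 | [3 2 1]
5 | fire t2 | [3 2 1]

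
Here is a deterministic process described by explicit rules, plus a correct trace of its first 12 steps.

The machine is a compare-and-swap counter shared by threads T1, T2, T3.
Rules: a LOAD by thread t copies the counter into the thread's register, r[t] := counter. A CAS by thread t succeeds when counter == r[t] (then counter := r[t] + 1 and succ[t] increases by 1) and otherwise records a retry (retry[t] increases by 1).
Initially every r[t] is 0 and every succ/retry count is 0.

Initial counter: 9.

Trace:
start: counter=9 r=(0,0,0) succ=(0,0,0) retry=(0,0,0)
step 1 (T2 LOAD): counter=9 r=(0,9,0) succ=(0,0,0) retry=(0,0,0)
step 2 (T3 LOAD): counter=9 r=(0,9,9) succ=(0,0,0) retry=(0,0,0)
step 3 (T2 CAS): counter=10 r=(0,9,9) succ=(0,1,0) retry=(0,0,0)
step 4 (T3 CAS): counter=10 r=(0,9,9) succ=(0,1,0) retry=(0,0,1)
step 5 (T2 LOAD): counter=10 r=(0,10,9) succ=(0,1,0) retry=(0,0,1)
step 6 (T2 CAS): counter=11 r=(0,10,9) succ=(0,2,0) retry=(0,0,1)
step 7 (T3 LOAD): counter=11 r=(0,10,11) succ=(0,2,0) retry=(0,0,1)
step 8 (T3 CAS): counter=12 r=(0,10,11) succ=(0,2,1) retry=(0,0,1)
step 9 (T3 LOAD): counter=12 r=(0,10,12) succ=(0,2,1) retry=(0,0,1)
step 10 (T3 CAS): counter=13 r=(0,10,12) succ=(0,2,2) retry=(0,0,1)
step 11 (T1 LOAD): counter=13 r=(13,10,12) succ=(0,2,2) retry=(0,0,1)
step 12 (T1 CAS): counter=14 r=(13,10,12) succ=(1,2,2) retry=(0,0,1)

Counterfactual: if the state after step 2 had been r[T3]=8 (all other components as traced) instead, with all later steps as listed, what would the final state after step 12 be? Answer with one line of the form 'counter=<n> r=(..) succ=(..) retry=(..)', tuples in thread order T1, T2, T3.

counter=14 r=(13,10,12) succ=(1,2,2) retry=(0,0,1)

state after step 2 := counter=9 r=(0,9,8) succ=(0,0,0) retry=(0,0,0)
step 3 (T2 CAS): counter=10 r=(0,9,8) succ=(0,1,0) retry=(0,0,0)
step 4 (T3 CAS): counter=10 r=(0,9,8) succ=(0,1,0) retry=(0,0,1)
step 5 (T2 LOAD): counter=10 r=(0,10,8) succ=(0,1,0) retry=(0,0,1)
step 6 (T2 CAS): counter=11 r=(0,10,8) succ=(0,2,0) retry=(0,0,1)
step 7 (T3 LOAD): counter=11 r=(0,10,11) succ=(0,2,0) retry=(0,0,1)
step 8 (T3 CAS): counter=12 r=(0,10,11) succ=(0,2,1) retry=(0,0,1)
step 9 (T3 LOAD): counter=12 r=(0,10,12) succ=(0,2,1) retry=(0,0,1)
step 10 (T3 CAS): counter=13 r=(0,10,12) succ=(0,2,2) retry=(0,0,1)
step 11 (T1 LOAD): counter=13 r=(13,10,12) succ=(0,2,2) retry=(0,0,1)
step 12 (T1 CAS): counter=14 r=(13,10,12) succ=(1,2,2) retry=(0,0,1)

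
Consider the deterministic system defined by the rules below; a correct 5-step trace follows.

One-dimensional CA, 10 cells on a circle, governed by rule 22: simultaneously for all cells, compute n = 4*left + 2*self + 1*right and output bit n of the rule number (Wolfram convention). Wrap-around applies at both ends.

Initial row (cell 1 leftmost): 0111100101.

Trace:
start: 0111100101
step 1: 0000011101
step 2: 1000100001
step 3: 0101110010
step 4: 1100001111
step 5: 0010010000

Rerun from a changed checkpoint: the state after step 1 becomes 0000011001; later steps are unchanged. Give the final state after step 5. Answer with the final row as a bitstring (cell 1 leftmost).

0010001111

state after step 1 := 0000011001
step 2: 1000100111
step 3: 0101111000
step 4: 1100000100
step 5: 0010001111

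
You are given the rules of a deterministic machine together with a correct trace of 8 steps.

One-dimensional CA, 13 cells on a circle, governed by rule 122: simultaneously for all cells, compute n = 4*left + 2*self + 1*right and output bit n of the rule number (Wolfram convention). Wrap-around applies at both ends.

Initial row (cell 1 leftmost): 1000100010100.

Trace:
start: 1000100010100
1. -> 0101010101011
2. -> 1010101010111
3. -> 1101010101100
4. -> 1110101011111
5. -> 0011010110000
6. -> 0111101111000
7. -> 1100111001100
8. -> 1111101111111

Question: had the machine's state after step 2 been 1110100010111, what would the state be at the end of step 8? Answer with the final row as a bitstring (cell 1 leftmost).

0110000000110

state after step 2 := 1110100010111
3. -> 0011010101100
4. -> 0111101011110
5. -> 1100110110011
6. -> 0111111111110
7. -> 1100000000011
8. -> 0110000000110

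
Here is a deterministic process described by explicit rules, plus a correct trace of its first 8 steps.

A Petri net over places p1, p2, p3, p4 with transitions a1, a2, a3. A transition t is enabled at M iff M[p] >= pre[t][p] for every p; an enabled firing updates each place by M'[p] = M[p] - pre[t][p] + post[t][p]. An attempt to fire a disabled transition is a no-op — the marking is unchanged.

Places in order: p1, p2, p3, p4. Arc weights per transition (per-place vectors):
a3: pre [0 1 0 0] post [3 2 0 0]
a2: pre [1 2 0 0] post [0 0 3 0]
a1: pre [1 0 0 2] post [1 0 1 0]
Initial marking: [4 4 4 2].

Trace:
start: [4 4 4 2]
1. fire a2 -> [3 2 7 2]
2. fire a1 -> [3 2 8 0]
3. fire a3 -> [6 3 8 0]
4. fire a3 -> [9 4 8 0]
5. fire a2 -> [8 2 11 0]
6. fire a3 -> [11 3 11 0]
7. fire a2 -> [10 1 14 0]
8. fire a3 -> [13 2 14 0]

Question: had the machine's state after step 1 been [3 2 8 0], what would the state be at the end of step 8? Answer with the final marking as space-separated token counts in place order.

state after step 1 := [3 2 8 0]
2. fire a1 -> [3 2 8 0]
3. fire a3 -> [6 3 8 0]
4. fire a3 -> [9 4 8 0]
5. fire a2 -> [8 2 11 0]
6. fire a3 -> [11 3 11 0]
7. fire a2 -> [10 1 14 0]
8. fire a3 -> [13 2 14 0]

13 2 14 0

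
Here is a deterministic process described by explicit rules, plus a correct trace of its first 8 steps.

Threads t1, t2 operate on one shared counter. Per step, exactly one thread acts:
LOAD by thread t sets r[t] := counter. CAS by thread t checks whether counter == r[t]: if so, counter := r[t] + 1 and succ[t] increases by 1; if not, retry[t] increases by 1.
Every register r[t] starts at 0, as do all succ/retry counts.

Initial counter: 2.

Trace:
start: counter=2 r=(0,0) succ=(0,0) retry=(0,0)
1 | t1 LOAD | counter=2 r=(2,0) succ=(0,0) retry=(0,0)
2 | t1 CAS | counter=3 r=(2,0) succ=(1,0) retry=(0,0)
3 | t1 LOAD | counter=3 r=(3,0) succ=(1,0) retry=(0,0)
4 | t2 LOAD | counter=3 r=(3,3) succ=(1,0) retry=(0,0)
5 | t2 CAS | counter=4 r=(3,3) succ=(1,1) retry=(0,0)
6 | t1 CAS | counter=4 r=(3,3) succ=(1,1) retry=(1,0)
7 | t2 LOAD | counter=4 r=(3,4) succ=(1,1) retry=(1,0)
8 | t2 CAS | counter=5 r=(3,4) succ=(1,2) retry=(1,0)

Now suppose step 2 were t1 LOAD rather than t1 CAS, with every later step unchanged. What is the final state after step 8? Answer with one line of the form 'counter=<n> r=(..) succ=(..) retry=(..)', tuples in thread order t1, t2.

(re-executing from step 2 with the substitution; state before step 2: counter=2 r=(2,0) succ=(0,0) retry=(0,0))
2 | t1 LOAD | counter=2 r=(2,0) succ=(0,0) retry=(0,0)
3 | t1 LOAD | counter=2 r=(2,0) succ=(0,0) retry=(0,0)
4 | t2 LOAD | counter=2 r=(2,2) succ=(0,0) retry=(0,0)
5 | t2 CAS | counter=3 r=(2,2) succ=(0,1) retry=(0,0)
6 | t1 CAS | counter=3 r=(2,2) succ=(0,1) retry=(1,0)
7 | t2 LOAD | counter=3 r=(2,3) succ=(0,1) retry=(1,0)
8 | t2 CAS | counter=4 r=(2,3) succ=(0,2) retry=(1,0)

counter=4 r=(2,3) succ=(0,2) retry=(1,0)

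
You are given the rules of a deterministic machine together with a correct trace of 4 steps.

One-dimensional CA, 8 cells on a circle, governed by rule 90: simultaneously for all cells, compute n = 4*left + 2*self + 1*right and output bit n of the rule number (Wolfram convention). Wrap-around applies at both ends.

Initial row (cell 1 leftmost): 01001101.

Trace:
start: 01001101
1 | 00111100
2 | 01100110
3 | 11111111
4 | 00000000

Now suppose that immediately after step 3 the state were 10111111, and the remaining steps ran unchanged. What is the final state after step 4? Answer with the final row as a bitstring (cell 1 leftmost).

state after step 3 := 10111111
4 | 10100000

10100000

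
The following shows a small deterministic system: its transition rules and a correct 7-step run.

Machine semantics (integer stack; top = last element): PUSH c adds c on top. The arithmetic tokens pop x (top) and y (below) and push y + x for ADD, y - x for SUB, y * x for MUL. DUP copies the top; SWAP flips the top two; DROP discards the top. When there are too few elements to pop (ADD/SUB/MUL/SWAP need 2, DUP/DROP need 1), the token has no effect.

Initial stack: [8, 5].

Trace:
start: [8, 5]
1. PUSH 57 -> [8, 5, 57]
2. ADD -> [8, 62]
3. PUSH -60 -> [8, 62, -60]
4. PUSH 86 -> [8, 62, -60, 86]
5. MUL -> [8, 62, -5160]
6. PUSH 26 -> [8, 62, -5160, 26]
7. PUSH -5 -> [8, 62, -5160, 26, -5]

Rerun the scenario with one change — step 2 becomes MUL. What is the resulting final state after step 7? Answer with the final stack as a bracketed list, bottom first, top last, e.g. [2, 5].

[8, 285, -5160, 26, -5]

(re-executing from step 2 with the substitution; state before step 2: [8, 5, 57])
2. MUL -> [8, 285]
3. PUSH -60 -> [8, 285, -60]
4. PUSH 86 -> [8, 285, -60, 86]
5. MUL -> [8, 285, -5160]
6. PUSH 26 -> [8, 285, -5160, 26]
7. PUSH -5 -> [8, 285, -5160, 26, -5]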